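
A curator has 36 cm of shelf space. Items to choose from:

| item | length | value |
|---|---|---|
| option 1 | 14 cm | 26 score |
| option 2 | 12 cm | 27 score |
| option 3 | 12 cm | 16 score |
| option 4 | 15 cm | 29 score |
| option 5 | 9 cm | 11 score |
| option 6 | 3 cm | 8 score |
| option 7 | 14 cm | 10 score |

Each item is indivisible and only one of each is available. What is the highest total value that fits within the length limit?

This is a 0/1 knapsack; check combinations near the capacity.
- option 2+option 4+option 5: length 12+15+9=36, value 27+29+11=67
- option 2+option 4+option 6: length 12+15+3=30, value 27+29+8=64
- option 1+option 2+option 5: length 14+12+9=35, value 26+27+11=64
- option 1+option 4+option 6: length 14+15+3=32, value 26+29+8=63
- option 2+option 3+option 5+option 6: length 12+12+9+3=36, value 27+16+11+8=62
Best: 67 score.

67 score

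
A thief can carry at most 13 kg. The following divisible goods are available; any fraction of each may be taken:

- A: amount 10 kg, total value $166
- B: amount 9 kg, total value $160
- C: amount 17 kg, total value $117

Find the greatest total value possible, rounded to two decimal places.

226.40

Take in order of value per unit:
- B (160/9 per unit): all 9 → value 160, running total 160.00
- A (166/10 per unit): 4 of 10 → value 4×166/10 = 66.4000, running total 226.40
Total 226.40.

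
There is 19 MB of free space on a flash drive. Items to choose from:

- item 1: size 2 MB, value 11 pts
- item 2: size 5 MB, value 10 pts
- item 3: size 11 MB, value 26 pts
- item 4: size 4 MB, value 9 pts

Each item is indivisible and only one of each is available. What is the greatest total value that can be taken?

47 pts

Check high-value combinations within 19 MB:
- item 1+item 2+item 3: size 2+5+11=18, value 11+10+26=47
- item 1+item 3+item 4: size 2+11+4=17, value 11+26+9=46
- item 1+item 3: size 2+11=13, value 11+26=37
- item 2+item 3: size 5+11=16, value 10+26=36
Best: 47 pts.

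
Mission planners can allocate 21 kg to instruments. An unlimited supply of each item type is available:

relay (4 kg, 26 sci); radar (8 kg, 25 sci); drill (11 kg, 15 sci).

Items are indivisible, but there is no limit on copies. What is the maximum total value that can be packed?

130 sci

Best value-per-unit is relay at 26/4, and filling with it alone uses mass 5×4=20. No mix of the others beats 5×26 = 130.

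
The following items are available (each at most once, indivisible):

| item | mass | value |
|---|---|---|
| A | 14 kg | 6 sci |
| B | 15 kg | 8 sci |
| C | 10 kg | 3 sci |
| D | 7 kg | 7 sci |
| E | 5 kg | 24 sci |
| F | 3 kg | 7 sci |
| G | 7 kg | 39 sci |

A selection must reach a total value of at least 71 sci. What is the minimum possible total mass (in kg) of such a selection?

22

Subsets with value ≥ 71, sorted by total mass:
- D+E+F+G: mass 22, value 77
- C+E+F+G: mass 25, value 73
Minimum mass: 22 kg.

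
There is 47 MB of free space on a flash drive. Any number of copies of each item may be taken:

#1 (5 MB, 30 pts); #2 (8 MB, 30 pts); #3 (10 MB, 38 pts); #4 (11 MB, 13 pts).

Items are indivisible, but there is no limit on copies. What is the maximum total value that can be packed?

Best value-per-unit is #1 at 30/5, and filling with it alone uses size 9×5=45. No mix of the others beats 9×30 = 270.

270 pts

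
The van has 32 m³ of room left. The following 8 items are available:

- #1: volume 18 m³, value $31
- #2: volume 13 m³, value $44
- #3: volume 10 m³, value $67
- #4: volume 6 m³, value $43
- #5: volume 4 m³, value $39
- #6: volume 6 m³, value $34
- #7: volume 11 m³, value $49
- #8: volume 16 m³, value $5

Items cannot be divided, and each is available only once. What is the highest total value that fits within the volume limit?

Check high-value combinations within 32 m³:
- #3+#4+#5+#7: volume 10+6+4+11=31, value 67+43+39+49=198
- #3+#5+#6+#7: volume 10+4+6+11=31, value 67+39+34+49=189
- #3+#4+#5+#6: volume 10+6+4+6=26, value 67+43+39+34=183
- #4+#5+#6+#7: volume 6+4+6+11=27, value 43+39+34+49=165
- #2+#4+#5+#6: volume 13+6+4+6=29, value 44+43+39+34=160
Best: $198.

$198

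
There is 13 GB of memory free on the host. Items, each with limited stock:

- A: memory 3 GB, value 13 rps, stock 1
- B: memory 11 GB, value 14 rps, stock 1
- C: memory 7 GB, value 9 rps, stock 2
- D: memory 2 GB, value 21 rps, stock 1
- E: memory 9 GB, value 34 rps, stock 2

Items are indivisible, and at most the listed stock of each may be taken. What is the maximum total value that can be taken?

55 rps

Top feasible selections:
- 1×D + 1×E: memory 11, value 55
- 1×A + 1×E: memory 12, value 47
Best: 55 rps.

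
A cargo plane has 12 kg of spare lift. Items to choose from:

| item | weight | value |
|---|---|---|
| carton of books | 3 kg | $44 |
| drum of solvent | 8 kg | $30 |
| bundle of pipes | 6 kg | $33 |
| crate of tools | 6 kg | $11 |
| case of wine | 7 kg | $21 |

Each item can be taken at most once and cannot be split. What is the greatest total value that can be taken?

Check high-value combinations within 12 kg:
- carton of books+bundle of pipes: weight 3+6=9, value 44+33=77
- carton of books+drum of solvent: weight 3+8=11, value 44+30=74
- carton of books+case of wine: weight 3+7=10, value 44+21=65
- carton of books+crate of tools: weight 3+6=9, value 44+11=55
Best: $77.

$77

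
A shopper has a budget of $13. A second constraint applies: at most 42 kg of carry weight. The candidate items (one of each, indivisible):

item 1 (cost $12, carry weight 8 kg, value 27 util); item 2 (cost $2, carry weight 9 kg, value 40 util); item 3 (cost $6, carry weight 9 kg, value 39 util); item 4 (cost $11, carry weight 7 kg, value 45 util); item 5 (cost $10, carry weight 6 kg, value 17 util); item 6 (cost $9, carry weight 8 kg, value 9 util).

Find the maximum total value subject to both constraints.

Feasible sets respecting both limits:
- item 2+item 4: cost 13, carry weight 16, value 85
- item 2+item 3: cost 8, carry weight 18, value 79
- item 2+item 5: cost 12, carry weight 15, value 57
Best: 85 util.

85 util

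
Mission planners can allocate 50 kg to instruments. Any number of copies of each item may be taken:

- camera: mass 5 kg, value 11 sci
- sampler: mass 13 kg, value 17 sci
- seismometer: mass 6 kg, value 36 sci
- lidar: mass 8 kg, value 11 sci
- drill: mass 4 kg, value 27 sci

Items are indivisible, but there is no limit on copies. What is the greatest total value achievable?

333 sci

Best value-per-unit is drill at 27/4; filling with it alone gives 12×27 = 324.
Optimal mix: 1×seismometer + 11×drill → mass 50, value 333.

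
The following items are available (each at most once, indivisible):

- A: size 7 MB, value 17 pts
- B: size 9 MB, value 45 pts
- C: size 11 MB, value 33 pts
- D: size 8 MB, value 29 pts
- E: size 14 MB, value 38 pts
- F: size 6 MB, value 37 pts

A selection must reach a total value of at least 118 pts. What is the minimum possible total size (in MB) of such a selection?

29

Subsets with value ≥ 118, sorted by total size:
- B+E+F: size 29, value 120
- A+B+D+F: size 30, value 128
- A+B+C+F: size 33, value 132
Minimum size: 29 MB.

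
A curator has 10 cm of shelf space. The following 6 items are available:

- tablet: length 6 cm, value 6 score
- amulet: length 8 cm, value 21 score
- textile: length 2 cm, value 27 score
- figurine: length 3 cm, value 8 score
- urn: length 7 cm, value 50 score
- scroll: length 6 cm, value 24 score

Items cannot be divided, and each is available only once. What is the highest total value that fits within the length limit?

77 score

Check high-value combinations within 10 cm:
- textile+urn: length 2+7=9, value 27+50=77
- figurine+urn: length 3+7=10, value 8+50=58
- textile+scroll: length 2+6=8, value 27+24=51
- urn: length 7, value 50
Best: 77 score.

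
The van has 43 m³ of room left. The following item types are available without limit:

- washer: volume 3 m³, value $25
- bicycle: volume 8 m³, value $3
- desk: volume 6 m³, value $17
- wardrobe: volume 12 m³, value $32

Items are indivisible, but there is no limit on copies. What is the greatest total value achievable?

$350

Best value-per-unit is washer at 25/3, and filling with it alone uses volume 14×3=42. No mix of the others beats 14×25 = 350.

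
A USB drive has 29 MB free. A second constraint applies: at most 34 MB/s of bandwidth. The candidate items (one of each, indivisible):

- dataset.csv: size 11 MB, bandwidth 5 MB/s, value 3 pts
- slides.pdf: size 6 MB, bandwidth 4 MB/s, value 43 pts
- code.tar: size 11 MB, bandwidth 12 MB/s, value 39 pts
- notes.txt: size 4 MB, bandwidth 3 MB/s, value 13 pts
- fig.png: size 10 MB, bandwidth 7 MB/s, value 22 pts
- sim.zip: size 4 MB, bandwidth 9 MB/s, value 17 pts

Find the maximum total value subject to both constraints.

112 pts

Feasible sets respecting both limits:
- slides.pdf+code.tar+notes.txt+sim.zip: size 25, bandwidth 28, value 112
- slides.pdf+code.tar+fig.png: size 27, bandwidth 23, value 104
- slides.pdf+code.tar+sim.zip: size 21, bandwidth 25, value 99
Best: 112 pts.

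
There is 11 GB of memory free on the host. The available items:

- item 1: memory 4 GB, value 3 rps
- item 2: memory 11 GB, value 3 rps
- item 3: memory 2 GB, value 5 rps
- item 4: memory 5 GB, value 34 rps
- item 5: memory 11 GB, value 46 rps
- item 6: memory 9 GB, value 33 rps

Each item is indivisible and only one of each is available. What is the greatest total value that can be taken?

46 rps

Check high-value combinations within 11 GB:
- item 5: memory 11, value 46
- item 1+item 3+item 4: memory 4+2+5=11, value 3+5+34=42
- item 3+item 4: memory 2+5=7, value 5+34=39
Best: 46 rps.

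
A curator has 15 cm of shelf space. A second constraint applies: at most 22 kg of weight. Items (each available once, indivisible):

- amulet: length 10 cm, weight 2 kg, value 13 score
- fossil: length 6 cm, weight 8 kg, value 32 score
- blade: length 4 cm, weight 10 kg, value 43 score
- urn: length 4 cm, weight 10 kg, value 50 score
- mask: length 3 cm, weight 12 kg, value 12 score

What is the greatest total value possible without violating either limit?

Feasible sets respecting both limits:
- blade+urn: length 8, weight 20, value 93
- fossil+urn: length 10, weight 18, value 82
- fossil+blade: length 10, weight 18, value 75
- amulet+urn: length 14, weight 12, value 63
Best: 93 score.

93 score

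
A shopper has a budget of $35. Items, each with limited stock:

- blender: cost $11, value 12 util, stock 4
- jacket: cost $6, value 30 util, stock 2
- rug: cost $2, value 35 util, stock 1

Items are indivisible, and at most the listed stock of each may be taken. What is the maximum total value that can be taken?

Best selections within cost 35 and stock limits:
- 1×blender + 2×jacket + 1×rug: cost 25, value 107
- 2×jacket + 1×rug: cost 14, value 95
Best: 107 util.

107 util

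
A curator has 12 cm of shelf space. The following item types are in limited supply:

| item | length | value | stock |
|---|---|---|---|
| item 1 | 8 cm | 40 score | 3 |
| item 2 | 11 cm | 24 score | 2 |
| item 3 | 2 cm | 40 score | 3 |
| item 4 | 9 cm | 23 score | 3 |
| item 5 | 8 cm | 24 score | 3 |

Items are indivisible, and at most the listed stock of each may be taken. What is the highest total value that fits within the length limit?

120 score

Best selections within length 12 and stock limits:
- 3×item 3: length 6, value 120
- 1×item 1 + 2×item 3: length 12, value 120
Best: 120 score.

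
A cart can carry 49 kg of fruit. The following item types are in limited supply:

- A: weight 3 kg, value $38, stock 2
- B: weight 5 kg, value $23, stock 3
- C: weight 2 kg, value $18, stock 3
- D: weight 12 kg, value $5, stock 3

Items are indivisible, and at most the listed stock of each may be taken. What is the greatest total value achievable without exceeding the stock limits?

Best selections within weight 49 and stock limits:
- 2×A + 3×B + 3×C + 1×D: weight 39, value 204
- 2×A + 3×B + 3×C: weight 27, value 199
- 2×A + 3×B + 2×C + 2×D: weight 49, value 191
Best: $204.

$204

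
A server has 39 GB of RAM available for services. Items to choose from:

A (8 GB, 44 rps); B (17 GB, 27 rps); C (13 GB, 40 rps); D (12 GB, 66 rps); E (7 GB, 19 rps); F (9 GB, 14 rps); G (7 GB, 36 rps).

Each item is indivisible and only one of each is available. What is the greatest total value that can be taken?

165 rps

Check high-value combinations within 39 GB:
- A+D+E+G: memory 8+12+7+7=34, value 44+66+19+36=165
- C+D+E+G: memory 13+12+7+7=39, value 40+66+19+36=161
- A+D+F+G: memory 8+12+9+7=36, value 44+66+14+36=160
Best: 165 rps.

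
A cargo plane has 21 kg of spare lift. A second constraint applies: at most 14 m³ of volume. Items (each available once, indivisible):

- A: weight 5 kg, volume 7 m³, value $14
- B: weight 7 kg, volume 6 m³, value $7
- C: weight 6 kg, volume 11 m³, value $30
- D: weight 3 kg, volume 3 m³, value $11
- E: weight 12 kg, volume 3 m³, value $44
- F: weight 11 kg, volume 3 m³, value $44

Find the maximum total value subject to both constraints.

$74

Feasible sets respecting both limits:
- C+E: weight 18, volume 14, value 74
- C+F: weight 17, volume 14, value 74
- A+D+E: weight 20, volume 13, value 69
- A+D+F: weight 19, volume 13, value 69
Best: $74.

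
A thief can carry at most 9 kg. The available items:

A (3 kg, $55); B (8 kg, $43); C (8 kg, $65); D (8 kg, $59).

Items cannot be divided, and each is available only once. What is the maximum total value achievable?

Check high-value combinations within 9 kg:
- C: weight 8, value 65
- D: weight 8, value 59
- A: weight 3, value 55
Best: $65.

$65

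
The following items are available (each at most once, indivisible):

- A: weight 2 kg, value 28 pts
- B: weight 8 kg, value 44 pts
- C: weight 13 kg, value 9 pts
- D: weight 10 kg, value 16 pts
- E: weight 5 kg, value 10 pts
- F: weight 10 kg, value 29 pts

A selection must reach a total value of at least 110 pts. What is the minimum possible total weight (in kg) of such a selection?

Subsets with value ≥ 110, sorted by total weight:
- A+B+E+F: weight 25, value 111
- A+B+D+F: weight 30, value 117
Minimum weight: 25 kg.

25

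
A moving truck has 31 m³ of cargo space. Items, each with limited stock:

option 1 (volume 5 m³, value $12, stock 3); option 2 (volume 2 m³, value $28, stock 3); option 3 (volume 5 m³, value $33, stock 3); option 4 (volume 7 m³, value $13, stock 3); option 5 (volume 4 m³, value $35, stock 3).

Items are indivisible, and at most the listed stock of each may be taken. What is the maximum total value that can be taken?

$260

Best selections within volume 31 and stock limits:
- 2×option 2 + 3×option 3 + 3×option 5: volume 31, value 260
- 3×option 2 + 2×option 3 + 3×option 5: volume 28, value 255
- 3×option 2 + 3×option 3 + 2×option 5: volume 29, value 253
- 1×option 1 + 2×option 2 + 2×option 3 + 3×option 5: volume 31, value 239
Best: $260.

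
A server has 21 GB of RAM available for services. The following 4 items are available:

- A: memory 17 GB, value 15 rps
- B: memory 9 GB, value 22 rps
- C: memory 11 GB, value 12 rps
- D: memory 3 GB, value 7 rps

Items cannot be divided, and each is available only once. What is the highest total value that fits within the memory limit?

34 rps

Check high-value combinations within 21 GB:
- B+C: memory 9+11=20, value 22+12=34
- B+D: memory 9+3=12, value 22+7=29
- B: memory 9, value 22
- A+D: memory 17+3=20, value 15+7=22
- C+D: memory 11+3=14, value 12+7=19
Best: 34 rps.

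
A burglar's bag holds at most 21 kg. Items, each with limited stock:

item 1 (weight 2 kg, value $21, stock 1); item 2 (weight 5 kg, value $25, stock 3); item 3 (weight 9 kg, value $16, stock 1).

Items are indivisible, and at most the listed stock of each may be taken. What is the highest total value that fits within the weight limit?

Best selections within weight 21 and stock limits:
- 1×item 1 + 3×item 2: weight 17, value 96
- 1×item 1 + 2×item 2 + 1×item 3: weight 21, value 87
- 3×item 2: weight 15, value 75
- 1×item 1 + 2×item 2: weight 12, value 71
Best: $96.

$96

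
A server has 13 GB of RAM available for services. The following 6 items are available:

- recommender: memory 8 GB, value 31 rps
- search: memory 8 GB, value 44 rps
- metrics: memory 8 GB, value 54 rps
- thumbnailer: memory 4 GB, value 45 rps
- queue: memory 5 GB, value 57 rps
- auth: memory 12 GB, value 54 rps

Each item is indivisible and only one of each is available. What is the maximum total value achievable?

This is a 0/1 knapsack; check combinations near the capacity.
- metrics+queue: memory 8+5=13, value 54+57=111
- thumbnailer+queue: memory 4+5=9, value 45+57=102
- search+queue: memory 8+5=13, value 44+57=101
- metrics+thumbnailer: memory 8+4=12, value 54+45=99
Best: 111 rps.

111 rps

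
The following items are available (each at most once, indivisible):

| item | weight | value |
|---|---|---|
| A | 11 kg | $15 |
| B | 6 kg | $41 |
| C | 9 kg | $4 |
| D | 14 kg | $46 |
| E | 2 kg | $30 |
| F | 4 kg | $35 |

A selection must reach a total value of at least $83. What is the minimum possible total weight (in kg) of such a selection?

Subsets with value ≥ 83, sorted by total weight:
- B+E+F: weight 12, value 106
- A+B+E: weight 19, value 86
- D+E+F: weight 20, value 111
- B+D: weight 20, value 87
Minimum weight: 12 kg.

12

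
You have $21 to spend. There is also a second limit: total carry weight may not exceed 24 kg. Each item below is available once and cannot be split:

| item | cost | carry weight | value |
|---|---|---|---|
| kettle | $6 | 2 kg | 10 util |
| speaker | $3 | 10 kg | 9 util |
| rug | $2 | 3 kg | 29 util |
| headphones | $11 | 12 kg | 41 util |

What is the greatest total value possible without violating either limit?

80 util

Feasible sets respecting both limits:
- kettle+rug+headphones: cost 19, carry weight 17, value 80
- rug+headphones: cost 13, carry weight 15, value 70
- kettle+speaker+headphones: cost 20, carry weight 24, value 60
- kettle+headphones: cost 17, carry weight 14, value 51
Best: 80 util.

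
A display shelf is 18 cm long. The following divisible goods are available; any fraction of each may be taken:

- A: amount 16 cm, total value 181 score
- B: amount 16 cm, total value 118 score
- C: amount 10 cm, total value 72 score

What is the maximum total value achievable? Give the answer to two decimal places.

195.75

Take in order of value per unit:
- A (181/16 per unit): all 16 → value 181, running total 181.00
- B (118/16 per unit): 2 of 16 → value 2×118/16 = 14.7500, running total 195.75
Total 195.75.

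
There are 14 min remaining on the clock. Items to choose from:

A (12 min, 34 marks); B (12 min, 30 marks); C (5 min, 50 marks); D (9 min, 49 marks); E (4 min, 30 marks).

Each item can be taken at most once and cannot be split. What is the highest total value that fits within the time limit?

99 marks

Check high-value combinations within 14 min:
- C+D: time 5+9=14, value 50+49=99
- C+E: time 5+4=9, value 50+30=80
- D+E: time 9+4=13, value 49+30=79
Best: 99 marks.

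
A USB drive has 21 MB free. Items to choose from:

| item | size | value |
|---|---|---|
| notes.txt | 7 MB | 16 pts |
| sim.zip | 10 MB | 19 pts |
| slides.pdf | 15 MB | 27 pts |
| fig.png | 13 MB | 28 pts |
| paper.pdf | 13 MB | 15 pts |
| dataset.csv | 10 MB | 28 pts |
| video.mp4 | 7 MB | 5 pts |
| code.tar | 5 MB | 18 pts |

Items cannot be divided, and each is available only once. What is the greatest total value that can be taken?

47 pts

Check high-value combinations within 21 MB:
- sim.zip+dataset.csv: size 10+10=20, value 19+28=47
- dataset.csv+code.tar: size 10+5=15, value 28+18=46
- fig.png+code.tar: size 13+5=18, value 28+18=46
- slides.pdf+code.tar: size 15+5=20, value 27+18=45
- notes.txt+dataset.csv: size 7+10=17, value 16+28=44
Best: 47 pts.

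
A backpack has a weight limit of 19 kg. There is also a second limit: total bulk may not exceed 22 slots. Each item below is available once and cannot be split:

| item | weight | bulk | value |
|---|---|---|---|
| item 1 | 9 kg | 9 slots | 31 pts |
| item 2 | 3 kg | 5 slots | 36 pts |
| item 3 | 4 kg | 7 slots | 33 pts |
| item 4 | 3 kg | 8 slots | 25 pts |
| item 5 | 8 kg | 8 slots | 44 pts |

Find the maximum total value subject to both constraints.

Feasible sets respecting both limits:
- item 2+item 3+item 5: weight 15, bulk 20, value 113
- item 2+item 4+item 5: weight 14, bulk 21, value 105
- item 1+item 2+item 3: weight 16, bulk 21, value 100
- item 2+item 3+item 4: weight 10, bulk 20, value 94
Best: 113 pts.

113 pts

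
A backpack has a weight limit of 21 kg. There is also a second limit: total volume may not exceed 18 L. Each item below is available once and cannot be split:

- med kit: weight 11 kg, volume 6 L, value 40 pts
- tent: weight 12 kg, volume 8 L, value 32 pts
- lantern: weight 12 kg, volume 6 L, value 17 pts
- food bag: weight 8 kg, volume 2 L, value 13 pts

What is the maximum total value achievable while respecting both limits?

Feasible sets respecting both limits:
- med kit+food bag: weight 19, volume 8, value 53
- tent+food bag: weight 20, volume 10, value 45
- med kit: weight 11, volume 6, value 40
Best: 53 pts.

53 pts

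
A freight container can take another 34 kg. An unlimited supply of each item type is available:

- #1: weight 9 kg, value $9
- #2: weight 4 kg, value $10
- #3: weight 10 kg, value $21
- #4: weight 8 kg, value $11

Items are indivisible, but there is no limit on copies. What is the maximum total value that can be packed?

$81

Best value-per-unit is #2 at 10/4; filling with it alone gives 8×10 = 80.
Optimal mix: 6×#2 + 1×#3 → weight 34, value 81.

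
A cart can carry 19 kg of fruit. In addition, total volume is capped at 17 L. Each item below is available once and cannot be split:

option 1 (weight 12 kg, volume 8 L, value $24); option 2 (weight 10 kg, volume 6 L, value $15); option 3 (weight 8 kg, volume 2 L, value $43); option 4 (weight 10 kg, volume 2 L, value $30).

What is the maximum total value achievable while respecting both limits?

Feasible sets respecting both limits:
- option 3+option 4: weight 18, volume 4, value 73
- option 2+option 3: weight 18, volume 8, value 58
- option 3: weight 8, volume 2, value 43
- option 4: weight 10, volume 2, value 30
Best: $73.

$73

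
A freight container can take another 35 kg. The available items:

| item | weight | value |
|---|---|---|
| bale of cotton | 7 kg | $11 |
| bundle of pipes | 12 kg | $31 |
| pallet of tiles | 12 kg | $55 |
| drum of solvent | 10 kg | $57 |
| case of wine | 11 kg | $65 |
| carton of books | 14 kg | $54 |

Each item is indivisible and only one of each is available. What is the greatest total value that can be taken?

$177

Check high-value combinations within 35 kg:
- pallet of tiles+drum of solvent+case of wine: weight 12+10+11=33, value 55+57+65=177
- drum of solvent+case of wine+carton of books: weight 10+11+14=35, value 57+65+54=176
- bundle of pipes+drum of solvent+case of wine: weight 12+10+11=33, value 31+57+65=153
Best: $177.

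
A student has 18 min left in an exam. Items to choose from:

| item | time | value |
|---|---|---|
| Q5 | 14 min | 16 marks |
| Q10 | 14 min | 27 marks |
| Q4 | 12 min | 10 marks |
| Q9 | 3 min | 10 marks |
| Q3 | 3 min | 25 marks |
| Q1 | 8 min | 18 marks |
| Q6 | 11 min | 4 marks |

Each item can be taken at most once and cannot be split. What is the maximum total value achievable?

Check high-value combinations within 18 min:
- Q9+Q3+Q1: time 3+3+8=14, value 10+25+18=53
- Q10+Q3: time 14+3=17, value 27+25=52
- Q4+Q9+Q3: time 12+3+3=18, value 10+10+25=45
Best: 53 marks.

53 marks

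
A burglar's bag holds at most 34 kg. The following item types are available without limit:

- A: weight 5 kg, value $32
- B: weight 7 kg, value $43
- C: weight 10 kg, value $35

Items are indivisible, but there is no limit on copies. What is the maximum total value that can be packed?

$214

Best value-per-unit is A at 32/5; filling with it alone gives 6×32 = 192.
Optimal mix: 4×A + 2×B → weight 34, value 214.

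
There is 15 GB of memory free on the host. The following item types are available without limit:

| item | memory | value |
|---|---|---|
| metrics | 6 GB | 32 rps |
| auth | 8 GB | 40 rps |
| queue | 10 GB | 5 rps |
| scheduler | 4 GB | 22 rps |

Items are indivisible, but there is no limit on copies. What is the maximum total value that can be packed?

Best value-per-unit is scheduler at 22/4; filling with it alone gives 3×22 = 66.
Optimal mix: 1×metrics + 2×scheduler → memory 14, value 76.

76 rps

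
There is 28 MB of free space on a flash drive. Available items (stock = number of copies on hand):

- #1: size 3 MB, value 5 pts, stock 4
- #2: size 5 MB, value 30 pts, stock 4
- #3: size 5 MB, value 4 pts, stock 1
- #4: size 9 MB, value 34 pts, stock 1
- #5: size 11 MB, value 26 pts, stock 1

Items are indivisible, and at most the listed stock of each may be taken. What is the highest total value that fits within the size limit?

Top feasible selections:
- 2×#1 + 4×#2: size 26, value 130
- 1×#1 + 3×#2 + 1×#4: size 27, value 129
- 1×#1 + 4×#2 + 1×#3: size 28, value 129
Best: 130 pts.

130 pts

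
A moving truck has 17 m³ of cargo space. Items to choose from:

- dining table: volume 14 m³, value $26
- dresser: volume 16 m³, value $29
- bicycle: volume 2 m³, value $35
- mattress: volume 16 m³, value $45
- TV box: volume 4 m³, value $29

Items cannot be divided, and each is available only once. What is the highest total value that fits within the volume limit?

$64

Check high-value combinations within 17 m³:
- bicycle+TV box: volume 2+4=6, value 35+29=64
- dining table+bicycle: volume 14+2=16, value 26+35=61
- mattress: volume 16, value 45
- bicycle: volume 2, value 35
- TV box: volume 4, value 29
Best: $64.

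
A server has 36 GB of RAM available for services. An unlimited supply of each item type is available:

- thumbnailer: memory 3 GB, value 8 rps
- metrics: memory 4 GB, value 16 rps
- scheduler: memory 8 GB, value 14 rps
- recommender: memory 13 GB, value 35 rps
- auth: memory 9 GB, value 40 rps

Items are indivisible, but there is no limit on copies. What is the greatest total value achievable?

Best value-per-unit is auth at 40/9, and filling with it alone uses memory 4×9=36. No mix of the others beats 4×40 = 160.

160 rps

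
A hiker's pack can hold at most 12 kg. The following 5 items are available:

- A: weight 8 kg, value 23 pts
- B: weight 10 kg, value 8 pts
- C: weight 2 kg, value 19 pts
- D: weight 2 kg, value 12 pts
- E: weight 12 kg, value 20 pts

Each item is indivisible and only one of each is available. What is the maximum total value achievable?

54 pts

This is a 0/1 knapsack; check combinations near the capacity.
- A+C+D: weight 8+2+2=12, value 23+19+12=54
- A+C: weight 8+2=10, value 23+19=42
- A+D: weight 8+2=10, value 23+12=35
- C+D: weight 2+2=4, value 19+12=31
- B+C: weight 10+2=12, value 8+19=27
Best: 54 pts.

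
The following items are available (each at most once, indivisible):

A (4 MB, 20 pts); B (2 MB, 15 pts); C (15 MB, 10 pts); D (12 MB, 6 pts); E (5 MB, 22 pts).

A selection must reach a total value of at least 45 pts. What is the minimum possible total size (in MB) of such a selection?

11

Subsets with value ≥ 45, sorted by total size:
- A+B+E: size 11, value 57
- A+D+E: size 21, value 48
- A+B+C: size 21, value 45
Minimum size: 11 MB.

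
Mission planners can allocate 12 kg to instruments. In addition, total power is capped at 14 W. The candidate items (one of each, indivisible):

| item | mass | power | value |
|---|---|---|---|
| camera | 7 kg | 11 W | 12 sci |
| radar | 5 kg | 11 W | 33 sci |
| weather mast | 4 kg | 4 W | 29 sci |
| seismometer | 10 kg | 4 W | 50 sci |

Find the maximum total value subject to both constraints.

Feasible sets respecting both limits:
- seismometer: mass 10, power 4, value 50
- radar: mass 5, power 11, value 33
- weather mast: mass 4, power 4, value 29
Best: 50 sci.

50 sci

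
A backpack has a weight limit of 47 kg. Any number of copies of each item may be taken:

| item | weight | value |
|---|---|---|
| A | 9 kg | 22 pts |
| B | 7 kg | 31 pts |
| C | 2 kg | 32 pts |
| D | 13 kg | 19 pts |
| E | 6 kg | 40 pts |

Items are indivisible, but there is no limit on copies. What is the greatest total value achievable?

Best value-per-unit is C at 32/2, and filling with it alone uses weight 23×2=46. No mix of the others beats 23×32 = 736.

736 pts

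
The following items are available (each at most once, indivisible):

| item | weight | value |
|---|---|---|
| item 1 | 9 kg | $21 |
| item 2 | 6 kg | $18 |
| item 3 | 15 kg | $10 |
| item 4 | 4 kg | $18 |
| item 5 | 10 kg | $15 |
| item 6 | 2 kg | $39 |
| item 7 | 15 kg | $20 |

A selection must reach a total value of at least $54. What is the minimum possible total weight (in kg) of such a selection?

Subsets with value ≥ 54, sorted by total weight:
- item 4+item 6: weight 6, value 57
- item 2+item 6: weight 8, value 57
- item 1+item 6: weight 11, value 60
Minimum weight: 6 kg.

6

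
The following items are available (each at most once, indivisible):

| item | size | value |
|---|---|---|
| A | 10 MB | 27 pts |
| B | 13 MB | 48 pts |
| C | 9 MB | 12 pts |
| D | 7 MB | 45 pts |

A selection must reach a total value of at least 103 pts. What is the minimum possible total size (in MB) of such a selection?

Subsets with value ≥ 103, sorted by total size:
- B+C+D: size 29, value 105
- A+B+D: size 30, value 120
- A+B+C+D: size 39, value 132
Minimum size: 29 MB.

29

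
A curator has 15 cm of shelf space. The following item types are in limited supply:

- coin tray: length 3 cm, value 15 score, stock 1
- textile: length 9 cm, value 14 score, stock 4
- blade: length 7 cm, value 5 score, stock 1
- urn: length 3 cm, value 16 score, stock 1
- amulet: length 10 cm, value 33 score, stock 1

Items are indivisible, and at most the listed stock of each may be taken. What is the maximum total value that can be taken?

49 score

Best selections within length 15 and stock limits:
- 1×urn + 1×amulet: length 13, value 49
- 1×coin tray + 1×amulet: length 13, value 48
- 1×coin tray + 1×textile + 1×urn: length 15, value 45
- 1×coin tray + 1×blade + 1×urn: length 13, value 36
Best: 49 score.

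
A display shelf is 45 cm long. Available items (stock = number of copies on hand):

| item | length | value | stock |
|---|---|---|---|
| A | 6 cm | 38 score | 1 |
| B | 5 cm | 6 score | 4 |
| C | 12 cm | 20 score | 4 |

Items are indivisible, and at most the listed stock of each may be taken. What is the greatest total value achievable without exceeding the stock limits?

98 score

Best selections within length 45 and stock limits:
- 1×A + 3×C: length 42, value 98
- 1×A + 3×B + 2×C: length 45, value 96
- 1×A + 2×B + 2×C: length 40, value 90
Best: 98 score.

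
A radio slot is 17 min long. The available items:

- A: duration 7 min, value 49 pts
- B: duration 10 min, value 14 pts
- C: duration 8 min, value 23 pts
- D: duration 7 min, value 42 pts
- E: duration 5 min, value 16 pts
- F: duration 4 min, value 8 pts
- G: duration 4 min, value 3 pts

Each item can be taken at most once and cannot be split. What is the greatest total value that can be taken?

This is a 0/1 knapsack; check combinations near the capacity.
- A+D: duration 7+7=14, value 49+42=91
- A+E+F: duration 7+5+4=16, value 49+16+8=73
- A+C: duration 7+8=15, value 49+23=72
Best: 91 pts.

91 pts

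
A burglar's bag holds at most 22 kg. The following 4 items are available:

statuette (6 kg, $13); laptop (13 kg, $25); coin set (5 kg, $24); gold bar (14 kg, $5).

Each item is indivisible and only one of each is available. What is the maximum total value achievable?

Check high-value combinations within 22 kg:
- laptop+coin set: weight 13+5=18, value 25+24=49
- statuette+laptop: weight 6+13=19, value 13+25=38
- statuette+coin set: weight 6+5=11, value 13+24=37
- coin set+gold bar: weight 5+14=19, value 24+5=29
- laptop: weight 13, value 25
Best: $49.

$49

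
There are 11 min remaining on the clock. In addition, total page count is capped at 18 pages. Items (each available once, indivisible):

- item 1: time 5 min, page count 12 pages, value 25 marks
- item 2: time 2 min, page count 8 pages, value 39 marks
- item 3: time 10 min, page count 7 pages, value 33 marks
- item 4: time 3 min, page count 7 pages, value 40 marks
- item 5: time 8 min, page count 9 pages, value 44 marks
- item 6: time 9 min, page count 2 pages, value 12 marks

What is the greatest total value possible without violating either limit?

84 marks

Feasible sets respecting both limits:
- item 4+item 5: time 11, page count 16, value 84
- item 2+item 5: time 10, page count 17, value 83
- item 2+item 4: time 5, page count 15, value 79
- item 2+item 6: time 11, page count 10, value 51
Best: 84 marks.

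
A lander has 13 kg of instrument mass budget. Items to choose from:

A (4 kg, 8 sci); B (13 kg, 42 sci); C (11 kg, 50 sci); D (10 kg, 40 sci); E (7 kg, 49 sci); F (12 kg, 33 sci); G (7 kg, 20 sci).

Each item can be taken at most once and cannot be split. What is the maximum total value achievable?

Check high-value combinations within 13 kg:
- A+E: mass 4+7=11, value 8+49=57
- C: mass 11, value 50
- E: mass 7, value 49
- B: mass 13, value 42
- D: mass 10, value 40
Best: 57 sci.

57 sci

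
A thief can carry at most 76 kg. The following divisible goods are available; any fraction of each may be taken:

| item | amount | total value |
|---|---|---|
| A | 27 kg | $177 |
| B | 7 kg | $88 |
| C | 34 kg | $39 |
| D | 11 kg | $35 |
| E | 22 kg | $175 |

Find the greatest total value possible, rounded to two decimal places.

Take in order of value per unit:
- B (88/7 per unit): all 7 → value 88, running total 88.00
- E (175/22 per unit): all 22 → value 175, running total 263.00
- A (177/27 per unit): all 27 → value 177, running total 440.00
- D (35/11 per unit): all 11 → value 35, running total 475.00
- C (39/34 per unit): 9 of 34 → value 9×39/34 = 10.3235, running total 485.32
Total 485.32.

485.32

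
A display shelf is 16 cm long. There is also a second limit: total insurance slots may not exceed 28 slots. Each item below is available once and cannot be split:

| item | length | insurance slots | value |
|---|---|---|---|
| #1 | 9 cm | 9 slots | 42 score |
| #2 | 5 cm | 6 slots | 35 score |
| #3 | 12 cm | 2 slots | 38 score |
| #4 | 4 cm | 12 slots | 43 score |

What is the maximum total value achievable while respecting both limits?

85 score

Feasible sets respecting both limits:
- #1+#4: length 13, insurance slots 21, value 85
- #3+#4: length 16, insurance slots 14, value 81
- #2+#4: length 9, insurance slots 18, value 78
- #1+#2: length 14, insurance slots 15, value 77
Best: 85 score.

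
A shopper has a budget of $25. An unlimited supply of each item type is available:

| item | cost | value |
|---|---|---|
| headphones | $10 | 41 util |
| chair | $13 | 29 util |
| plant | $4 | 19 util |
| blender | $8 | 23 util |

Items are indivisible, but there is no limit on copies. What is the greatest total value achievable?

Best value-per-unit is plant at 19/4, and filling with it alone uses cost 6×4=24. No mix of the others beats 6×19 = 114.

114 util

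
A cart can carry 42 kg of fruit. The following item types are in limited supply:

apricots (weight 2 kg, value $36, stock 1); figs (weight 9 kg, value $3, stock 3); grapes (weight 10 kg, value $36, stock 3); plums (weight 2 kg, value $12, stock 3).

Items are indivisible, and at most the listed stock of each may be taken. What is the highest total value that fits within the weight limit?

Top feasible selections:
- 1×apricots + 3×grapes + 3×plums: weight 38, value 180
- 1×apricots + 3×grapes + 2×plums: weight 36, value 168
Best: $180.

$180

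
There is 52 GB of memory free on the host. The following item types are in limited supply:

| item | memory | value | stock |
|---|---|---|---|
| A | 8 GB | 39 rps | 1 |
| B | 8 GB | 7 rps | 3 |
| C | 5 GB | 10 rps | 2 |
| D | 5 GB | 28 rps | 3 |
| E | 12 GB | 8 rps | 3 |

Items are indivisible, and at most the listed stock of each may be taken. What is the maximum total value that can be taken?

157 rps

Best selections within memory 52 and stock limits:
- 1×A + 2×B + 2×C + 3×D: memory 49, value 157
- 1×A + 3×B + 1×C + 3×D: memory 52, value 154
- 1×A + 2×C + 3×D + 1×E: memory 45, value 151
Best: 157 rps.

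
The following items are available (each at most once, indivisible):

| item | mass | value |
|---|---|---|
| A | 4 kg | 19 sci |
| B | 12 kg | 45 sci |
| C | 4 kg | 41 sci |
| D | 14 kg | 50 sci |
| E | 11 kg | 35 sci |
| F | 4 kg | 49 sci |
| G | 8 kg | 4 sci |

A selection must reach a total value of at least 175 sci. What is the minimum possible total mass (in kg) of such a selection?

33

Subsets with value ≥ 175, sorted by total mass:
- C+D+E+F: mass 33, value 175
- B+C+D+F: mass 34, value 185
- A+B+C+E+F: mass 35, value 189
Minimum mass: 33 kg.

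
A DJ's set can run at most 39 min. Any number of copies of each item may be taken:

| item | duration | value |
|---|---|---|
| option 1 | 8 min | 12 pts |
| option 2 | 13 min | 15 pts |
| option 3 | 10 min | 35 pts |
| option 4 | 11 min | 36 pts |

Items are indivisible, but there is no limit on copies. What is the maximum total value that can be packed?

118 pts

Best value-per-unit is option 3 at 35/10; filling with it alone gives 3×35 = 105.
Optimal mix: 1×option 1 + 2×option 3 + 1×option 4 → duration 39, value 118.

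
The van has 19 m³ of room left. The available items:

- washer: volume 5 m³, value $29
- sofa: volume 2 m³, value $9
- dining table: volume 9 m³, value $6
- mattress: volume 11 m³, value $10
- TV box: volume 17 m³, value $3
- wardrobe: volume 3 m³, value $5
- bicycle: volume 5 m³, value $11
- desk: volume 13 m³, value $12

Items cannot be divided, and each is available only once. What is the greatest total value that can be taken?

$54

Check high-value combinations within 19 m³:
- washer+sofa+wardrobe+bicycle: volume 5+2+3+5=15, value 29+9+5+11=54
- washer+sofa+bicycle: volume 5+2+5=12, value 29+9+11=49
- washer+sofa+dining table+wardrobe: volume 5+2+9+3=19, value 29+9+6+5=49
Best: $54.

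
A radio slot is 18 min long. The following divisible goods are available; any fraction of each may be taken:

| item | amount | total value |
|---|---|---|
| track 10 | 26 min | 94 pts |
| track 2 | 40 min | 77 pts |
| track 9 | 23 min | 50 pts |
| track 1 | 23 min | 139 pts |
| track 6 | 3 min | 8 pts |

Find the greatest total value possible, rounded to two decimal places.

Take in order of value per unit:
- track 1 (139/23 per unit): 18 of 23 → value 18×139/23 = 108.7826, running total 108.78
Total 108.78.

108.78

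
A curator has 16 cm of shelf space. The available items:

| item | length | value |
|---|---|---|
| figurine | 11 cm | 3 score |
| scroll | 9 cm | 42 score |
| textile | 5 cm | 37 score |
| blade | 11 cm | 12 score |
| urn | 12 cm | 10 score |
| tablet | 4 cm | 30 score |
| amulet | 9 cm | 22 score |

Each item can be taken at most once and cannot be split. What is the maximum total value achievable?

Check high-value combinations within 16 cm:
- scroll+textile: length 9+5=14, value 42+37=79
- scroll+tablet: length 9+4=13, value 42+30=72
- textile+tablet: length 5+4=9, value 37+30=67
- textile+amulet: length 5+9=14, value 37+22=59
Best: 79 score.

79 score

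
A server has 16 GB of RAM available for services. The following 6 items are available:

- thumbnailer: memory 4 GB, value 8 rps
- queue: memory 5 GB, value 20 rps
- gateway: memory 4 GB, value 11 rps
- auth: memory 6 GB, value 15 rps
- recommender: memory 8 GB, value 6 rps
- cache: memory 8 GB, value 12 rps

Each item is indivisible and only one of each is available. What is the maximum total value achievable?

46 rps

Check high-value combinations within 16 GB:
- queue+gateway+auth: memory 5+4+6=15, value 20+11+15=46
- thumbnailer+queue+auth: memory 4+5+6=15, value 8+20+15=43
- thumbnailer+queue+gateway: memory 4+5+4=13, value 8+20+11=39
- queue+auth: memory 5+6=11, value 20+15=35
Best: 46 rps.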